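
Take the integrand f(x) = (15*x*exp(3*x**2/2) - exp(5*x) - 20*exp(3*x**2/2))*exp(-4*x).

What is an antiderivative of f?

An antiderivative is F(x) = -exp(x) + 5*exp(-4*x)*exp(3*x**2/2).

An antiderivative F(x) passes only if d/dx[F] lands on f(x) exactly.
Check: d/dx[-exp(x) + 5*exp(-4*x)*exp(3*x**2/2)] = (15*x*exp(3*x**2/2) - exp(5*x) - 20*exp(3*x**2/2))*exp(-4*x) = f(x).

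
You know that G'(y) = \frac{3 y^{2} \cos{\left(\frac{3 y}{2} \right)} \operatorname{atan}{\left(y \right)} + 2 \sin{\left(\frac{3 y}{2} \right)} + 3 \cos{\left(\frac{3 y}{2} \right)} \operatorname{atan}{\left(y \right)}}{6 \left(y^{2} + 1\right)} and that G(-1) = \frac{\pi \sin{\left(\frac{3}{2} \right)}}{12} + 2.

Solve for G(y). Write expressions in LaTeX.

G(y) = \frac{\sin{\left(\frac{3 y}{2} \right)} \operatorname{atan}{\left(y \right)} + 6}{3}

Recognize the product-rule pattern: G'(y) = u'v + uv' with u = \frac{\operatorname{atan}{\left(y \right)}}{3}, v = \sin{\left(\frac{3 y}{2} \right)}, so integration by parts undoes it.
A general antiderivative is \frac{\sin{\left(\frac{3 y}{2} \right)} \operatorname{atan}{\left(y \right)}}{3} + C.
The condition gives C = \frac{\pi \sin{\left(\frac{3}{2} \right)}}{12} + 2 - (\frac{\pi \sin{\left(\frac{3}{2} \right)}}{12}) = 2.
So G(y) = \frac{\sin{\left(\frac{3 y}{2} \right)} \operatorname{atan}{\left(y \right)} + 6}{3}.
Check: d/dy[\frac{\sin{\left(\frac{3 y}{2} \right)} \operatorname{atan}{\left(y \right)} + 6}{3}] = \frac{3 y^{2} \cos{\left(\frac{3 y}{2} \right)} \operatorname{atan}{\left(y \right)} + 2 \sin{\left(\frac{3 y}{2} \right)} + 3 \cos{\left(\frac{3 y}{2} \right)} \operatorname{atan}{\left(y \right)}}{6 y^{2} + 6}, which equals G'(y).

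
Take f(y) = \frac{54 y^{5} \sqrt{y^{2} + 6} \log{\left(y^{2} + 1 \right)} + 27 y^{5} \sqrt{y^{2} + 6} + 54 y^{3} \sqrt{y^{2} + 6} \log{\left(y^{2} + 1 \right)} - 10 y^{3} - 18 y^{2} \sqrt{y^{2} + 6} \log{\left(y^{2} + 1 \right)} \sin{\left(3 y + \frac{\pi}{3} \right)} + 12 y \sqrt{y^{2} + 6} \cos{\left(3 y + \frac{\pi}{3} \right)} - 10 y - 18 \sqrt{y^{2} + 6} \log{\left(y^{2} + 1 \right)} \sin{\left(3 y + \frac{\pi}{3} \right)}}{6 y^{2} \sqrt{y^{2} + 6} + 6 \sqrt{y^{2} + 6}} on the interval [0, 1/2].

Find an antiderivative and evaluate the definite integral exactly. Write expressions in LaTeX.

A candidate is checked by its d/dy: the result must match f(y).
F(y) = \frac{27 y^{4} \log{\left(y^{2} + 1 \right)} - 20 \sqrt{y^{2} + 6} + 12 \log{\left(y^{2} + 1 \right)} \cos{\left(3 y + \frac{\pi}{3} \right)}}{12} is an antiderivative of f.
Check: d/dy[\frac{27 y^{4} \log{\left(y^{2} + 1 \right)} - 20 \sqrt{y^{2} + 6} + 12 \log{\left(y^{2} + 1 \right)} \cos{\left(3 y + \frac{\pi}{3} \right)}}{12}] = \frac{54 y^{5} \sqrt{y^{2} + 6} \log{\left(y^{2} + 1 \right)} + 27 y^{5} \sqrt{y^{2} + 6} + 54 y^{3} \sqrt{y^{2} + 6} \log{\left(y^{2} + 1 \right)} - 10 y^{3} - 18 y^{2} \sqrt{y^{2} + 6} \log{\left(y^{2} + 1 \right)} \sin{\left(3 y + \frac{\pi}{3} \right)} + 12 y \sqrt{y^{2} + 6} \cos{\left(3 y + \frac{\pi}{3} \right)} - 10 y - 18 \sqrt{y^{2} + 6} \log{\left(y^{2} + 1 \right)} \sin{\left(3 y + \frac{\pi}{3} \right)}}{6 y^{2} \sqrt{y^{2} + 6} + 6 \sqrt{y^{2} + 6}} = f(y).
F(1/2) = - \frac{25}{6} + \log{\left(\frac{5}{4} \right)} \cos{\left(\frac{\pi}{3} + \frac{3}{2} \right)} + \frac{9 \log{\left(\frac{5}{4} \right)}}{64}; F(0) = - \frac{5 \sqrt{6}}{3}.
Integral = F(1/2) - F(0) = - \frac{25}{6} + \log{\left(\frac{5}{4} \right)} \cos{\left(\frac{\pi}{3} + \frac{3}{2} \right)} + \frac{9 \log{\left(\frac{5}{4} \right)}}{64} + \frac{5 \sqrt{6}}{3}.

Antiderivative: F(y) = \frac{27 y^{4} \log{\left(y^{2} + 1 \right)} - 20 \sqrt{y^{2} + 6} + 12 \log{\left(y^{2} + 1 \right)} \cos{\left(3 y + \frac{\pi}{3} \right)}}{12}; value = - \frac{25}{6} + \log{\left(\frac{5}{4} \right)} \cos{\left(\frac{\pi}{3} + \frac{3}{2} \right)} + \frac{9 \log{\left(\frac{5}{4} \right)}}{64} + \frac{5 \sqrt{6}}{3}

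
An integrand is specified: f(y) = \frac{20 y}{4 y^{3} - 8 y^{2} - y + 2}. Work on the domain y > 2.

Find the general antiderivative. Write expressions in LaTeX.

The denominator factors as \left(y - 2\right) \left(2 y - 1\right) \left(2 y + 1\right); partial fractions split f into directly integrable pieces: - \frac{2}{2 y + 1} - \frac{10}{3 \left(2 y - 1\right)} + \frac{8}{3 \left(y - 2\right)}.
Check: d/dy[- \frac{- 8 \log{\left(y - 2 \right)} + 5 \log{\left(y - \frac{1}{2} \right)} + 3 \log{\left(y + \frac{1}{2} \right)}}{3}] = \frac{20 y}{4 y^{3} - 8 y^{2} - y + 2} = f(y).

F(y) = - \frac{- 8 \log{\left(y - 2 \right)} + 5 \log{\left(y - \frac{1}{2} \right)} + 3 \log{\left(y + \frac{1}{2} \right)}}{3} + C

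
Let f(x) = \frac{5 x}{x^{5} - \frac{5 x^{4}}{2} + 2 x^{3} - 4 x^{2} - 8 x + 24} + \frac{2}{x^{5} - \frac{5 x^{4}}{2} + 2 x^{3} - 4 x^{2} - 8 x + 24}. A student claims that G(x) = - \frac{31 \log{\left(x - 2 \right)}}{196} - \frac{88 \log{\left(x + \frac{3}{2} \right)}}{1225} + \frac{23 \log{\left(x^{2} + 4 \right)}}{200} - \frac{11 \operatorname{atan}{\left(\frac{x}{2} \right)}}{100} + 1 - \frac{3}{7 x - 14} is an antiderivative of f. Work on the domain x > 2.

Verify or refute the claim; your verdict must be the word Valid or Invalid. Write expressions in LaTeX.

Valid - differentiating G returns exactly f.

d/dx[G] = \frac{10 x + 4}{2 x^{5} - 5 x^{4} + 4 x^{3} - 8 x^{2} - 16 x + 48}
This equals f(x) exactly, so the claim holds.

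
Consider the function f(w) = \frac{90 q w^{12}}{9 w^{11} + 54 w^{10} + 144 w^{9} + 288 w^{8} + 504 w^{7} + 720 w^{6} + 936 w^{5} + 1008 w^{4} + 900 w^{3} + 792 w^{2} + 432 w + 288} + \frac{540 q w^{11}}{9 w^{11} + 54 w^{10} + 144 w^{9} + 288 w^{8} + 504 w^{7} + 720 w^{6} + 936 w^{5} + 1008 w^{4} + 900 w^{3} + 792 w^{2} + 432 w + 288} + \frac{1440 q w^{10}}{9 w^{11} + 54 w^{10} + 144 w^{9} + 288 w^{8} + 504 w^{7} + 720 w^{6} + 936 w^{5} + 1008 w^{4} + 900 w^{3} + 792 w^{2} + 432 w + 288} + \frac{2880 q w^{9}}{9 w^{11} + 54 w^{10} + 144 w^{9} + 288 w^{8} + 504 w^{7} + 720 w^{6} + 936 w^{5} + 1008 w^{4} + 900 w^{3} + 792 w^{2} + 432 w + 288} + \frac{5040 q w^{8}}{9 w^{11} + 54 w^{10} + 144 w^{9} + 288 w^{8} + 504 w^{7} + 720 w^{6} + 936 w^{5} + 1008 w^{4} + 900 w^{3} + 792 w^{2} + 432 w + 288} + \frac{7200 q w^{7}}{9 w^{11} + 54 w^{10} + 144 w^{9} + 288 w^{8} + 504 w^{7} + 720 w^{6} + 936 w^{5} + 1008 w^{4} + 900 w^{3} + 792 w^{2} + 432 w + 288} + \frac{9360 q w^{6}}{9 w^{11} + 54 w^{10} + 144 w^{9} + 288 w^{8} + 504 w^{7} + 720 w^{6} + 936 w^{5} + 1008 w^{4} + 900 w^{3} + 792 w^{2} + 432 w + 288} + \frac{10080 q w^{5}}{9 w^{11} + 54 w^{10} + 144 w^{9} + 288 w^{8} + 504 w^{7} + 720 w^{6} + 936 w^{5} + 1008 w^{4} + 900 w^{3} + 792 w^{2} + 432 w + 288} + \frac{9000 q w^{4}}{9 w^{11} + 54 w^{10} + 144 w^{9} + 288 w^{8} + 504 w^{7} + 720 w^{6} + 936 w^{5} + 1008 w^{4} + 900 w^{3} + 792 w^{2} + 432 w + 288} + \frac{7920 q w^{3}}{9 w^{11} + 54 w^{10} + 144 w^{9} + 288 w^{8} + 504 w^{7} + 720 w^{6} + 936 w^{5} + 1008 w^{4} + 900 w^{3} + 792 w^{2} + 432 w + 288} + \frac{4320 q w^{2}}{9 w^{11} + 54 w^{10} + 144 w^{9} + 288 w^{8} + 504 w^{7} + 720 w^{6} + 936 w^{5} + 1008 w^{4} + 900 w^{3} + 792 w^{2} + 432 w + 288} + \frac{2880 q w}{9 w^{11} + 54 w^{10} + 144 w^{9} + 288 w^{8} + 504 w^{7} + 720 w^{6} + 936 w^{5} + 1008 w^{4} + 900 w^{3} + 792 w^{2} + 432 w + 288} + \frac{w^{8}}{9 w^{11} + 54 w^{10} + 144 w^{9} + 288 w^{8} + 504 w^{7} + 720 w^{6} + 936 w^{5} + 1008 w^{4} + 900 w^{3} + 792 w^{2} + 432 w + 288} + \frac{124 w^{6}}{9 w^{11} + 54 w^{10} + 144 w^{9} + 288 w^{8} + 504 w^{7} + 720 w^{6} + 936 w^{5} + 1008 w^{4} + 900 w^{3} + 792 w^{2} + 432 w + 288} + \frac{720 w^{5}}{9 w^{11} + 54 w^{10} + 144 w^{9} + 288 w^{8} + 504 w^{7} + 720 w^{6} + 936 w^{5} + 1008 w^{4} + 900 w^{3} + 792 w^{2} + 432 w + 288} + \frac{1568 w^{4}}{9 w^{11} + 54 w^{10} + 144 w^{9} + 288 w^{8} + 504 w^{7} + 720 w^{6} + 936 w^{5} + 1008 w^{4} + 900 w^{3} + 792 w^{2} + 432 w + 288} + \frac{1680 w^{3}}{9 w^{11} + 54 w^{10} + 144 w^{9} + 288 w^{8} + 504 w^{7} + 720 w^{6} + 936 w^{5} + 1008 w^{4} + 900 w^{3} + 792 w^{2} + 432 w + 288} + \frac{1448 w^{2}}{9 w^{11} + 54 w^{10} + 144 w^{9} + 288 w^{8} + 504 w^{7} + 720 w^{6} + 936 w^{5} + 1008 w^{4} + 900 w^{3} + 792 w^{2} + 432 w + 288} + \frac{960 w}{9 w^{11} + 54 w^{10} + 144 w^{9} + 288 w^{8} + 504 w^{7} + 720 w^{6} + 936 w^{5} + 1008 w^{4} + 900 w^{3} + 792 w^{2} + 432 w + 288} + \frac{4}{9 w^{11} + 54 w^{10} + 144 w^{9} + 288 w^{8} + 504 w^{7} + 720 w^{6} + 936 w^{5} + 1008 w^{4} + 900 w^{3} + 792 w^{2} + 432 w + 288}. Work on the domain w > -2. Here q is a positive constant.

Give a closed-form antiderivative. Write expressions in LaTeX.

Integrate term by term and add the pieces.
Check: d/dw[\frac{90 q w^{8} + 360 q w^{7} + 540 q w^{6} + 720 q w^{5} + 900 q w^{4} + 720 q w^{3} + 720 q w^{2} - w^{4} - 62 w^{2} - 240 w - 242}{18 \left(w + 2\right)^{2} \left(w^{4} + 2 w^{2} + 2\right)}] = \frac{90 q w^{12} + 540 q w^{11} + 1440 q w^{10} + 2880 q w^{9} + 5040 q w^{8} + 7200 q w^{7} + 9360 q w^{6} + 10080 q w^{5} + 9000 q w^{4} + 7920 q w^{3} + 4320 q w^{2} + 2880 q w + w^{8} + 124 w^{6} + 720 w^{5} + 1568 w^{4} + 1680 w^{3} + 1448 w^{2} + 960 w + 4}{9 w^{11} + 54 w^{10} + 144 w^{9} + 288 w^{8} + 504 w^{7} + 720 w^{6} + 936 w^{5} + 1008 w^{4} + 900 w^{3} + 792 w^{2} + 432 w + 288}, which equals f(w).

An antiderivative is F(w) = \frac{90 q w^{8} + 360 q w^{7} + 540 q w^{6} + 720 q w^{5} + 900 q w^{4} + 720 q w^{3} + 720 q w^{2} - w^{4} - 62 w^{2} - 240 w - 242}{18 \left(w + 2\right)^{2} \left(w^{4} + 2 w^{2} + 2\right)}.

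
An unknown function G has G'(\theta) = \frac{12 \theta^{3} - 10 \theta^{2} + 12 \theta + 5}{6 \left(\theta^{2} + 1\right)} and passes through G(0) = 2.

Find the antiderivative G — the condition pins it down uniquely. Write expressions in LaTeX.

G(\theta) = \frac{6 \theta^{2} - 10 \theta + 15 \operatorname{atan}{\left(\theta \right)} + 12}{6}

Since d/d\theta undoes antidifferentiation here, G(\theta) must give back the stated G'(\theta).
A general antiderivative is \theta^{2} - \frac{5 \theta}{3} + \frac{5 \operatorname{atan}{\left(\theta \right)}}{2} + \frac{3}{2} + C.
The condition gives C = 2 - (\frac{3}{2}) = \frac{1}{2}.
So G(\theta) = \frac{6 \theta^{2} - 10 \theta + 15 \operatorname{atan}{\left(\theta \right)} + 12}{6}.
Check: d/d\theta[\frac{6 \theta^{2} - 10 \theta + 15 \operatorname{atan}{\left(\theta \right)} + 12}{6}] = \frac{12 \theta^{3} - 10 \theta^{2} + 12 \theta + 5}{6 \theta^{2} + 6}, which equals G'(\theta).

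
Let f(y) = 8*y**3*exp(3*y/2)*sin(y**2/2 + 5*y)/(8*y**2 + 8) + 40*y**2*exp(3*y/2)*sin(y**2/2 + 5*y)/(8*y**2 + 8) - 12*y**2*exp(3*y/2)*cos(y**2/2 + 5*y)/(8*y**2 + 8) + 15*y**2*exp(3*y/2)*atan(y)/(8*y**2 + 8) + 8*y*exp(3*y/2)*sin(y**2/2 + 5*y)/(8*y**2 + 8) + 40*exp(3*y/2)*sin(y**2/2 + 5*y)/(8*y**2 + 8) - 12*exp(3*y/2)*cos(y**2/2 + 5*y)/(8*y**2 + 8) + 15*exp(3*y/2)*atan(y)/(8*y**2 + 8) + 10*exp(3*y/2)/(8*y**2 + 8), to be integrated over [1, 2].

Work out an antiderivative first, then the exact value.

Recognize the product-rule pattern: f = u'v + uv' with u = -cos(y**2/2 + 5*y) + 5*atan(y)/4, v = exp(3*y/2), so integration by parts undoes it.
F(y) = (-4*cos(y**2/2 + 5*y) + 5*atan(y))*exp(3*y/2)/4 is an antiderivative of f.
Check: d/dy[(-4*cos(y**2/2 + 5*y) + 5*atan(y))*exp(3*y/2)/4] = (8*y**3*exp(3*y/2)*sin(y**2/2 + 5*y) + 40*y**2*exp(3*y/2)*sin(y**2/2 + 5*y) - 12*y**2*exp(3*y/2)*cos(y**2/2 + 5*y) + 15*y**2*exp(3*y/2)*atan(y) + 8*y*exp(3*y/2)*sin(y**2/2 + 5*y) + 40*exp(3*y/2)*sin(y**2/2 + 5*y) - 12*exp(3*y/2)*cos(y**2/2 + 5*y) + 15*exp(3*y/2)*atan(y) + 10*exp(3*y/2))/(8*y**2 + 8), which equals f(y).
F(2) = -exp(3)*cos(12) + 5*exp(3)*atan(2)/4; F(1) = -exp(3/2)*cos(11/2) + 5*pi*exp(3/2)/16.
Integral = F(2) - F(1) = -exp(3)*cos(12) - 5*pi*exp(3/2)/16 + exp(3/2)*cos(11/2) + 5*exp(3)*atan(2)/4.

Antiderivative: F(y) = (-4*cos(y**2/2 + 5*y) + 5*atan(y))*exp(3*y/2)/4; value = -exp(3)*cos(12) - 5*pi*exp(3/2)/16 + exp(3/2)*cos(11/2) + 5*exp(3)*atan(2)/4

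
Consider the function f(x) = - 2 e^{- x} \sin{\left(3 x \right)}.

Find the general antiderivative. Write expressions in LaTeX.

Recover f(x) by differentiating a candidate F(x); any mismatch rules it out.
Check: d/dx[\frac{\left(\sin{\left(3 x \right)} + 3 \cos{\left(3 x \right)}\right) e^{- x}}{5}] = - 2 e^{- x} \sin{\left(3 x \right)} = f(x).

F(x) = \frac{\left(\sin{\left(3 x \right)} + 3 \cos{\left(3 x \right)}\right) e^{- x}}{5} + C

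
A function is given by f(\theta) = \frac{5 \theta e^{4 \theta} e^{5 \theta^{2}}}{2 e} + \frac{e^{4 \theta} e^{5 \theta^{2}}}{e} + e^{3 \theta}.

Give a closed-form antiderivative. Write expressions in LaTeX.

An antiderivative is F(\theta) = \frac{e^{3 \theta}}{3} + \frac{e^{5 \theta^{2} + 4 \theta - 1}}{4}.

Integrate term by term and add the pieces.
Check: d/d\theta[\frac{e^{3 \theta}}{3} + \frac{e^{5 \theta^{2} + 4 \theta - 1}}{4}] = \frac{5 \theta e^{4 \theta} e^{5 \theta^{2}}}{2 e} + \frac{e^{4 \theta} e^{5 \theta^{2}}}{e} + e^{3 \theta} = f(\theta).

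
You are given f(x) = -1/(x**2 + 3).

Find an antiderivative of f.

An antiderivative is F(x) = -sqrt(3)*atan(sqrt(3)*x/3)/3.

Differentiate the proposed F(x) back; it has to land on f(x) exactly.
Check: d/dx[-sqrt(3)*atan(sqrt(3)*x/3)/3] = -1/(x**2 + 3) = f(x).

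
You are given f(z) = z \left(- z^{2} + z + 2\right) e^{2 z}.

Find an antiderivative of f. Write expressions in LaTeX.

Recognize the product-rule pattern: f = u'v + uv' with u = - \frac{z^{3}}{2} + \frac{5 z^{2}}{4} - \frac{z}{4} + \frac{1}{8}, v = e^{2 z}, so integration by parts undoes it.
Check: d/dz[- \frac{z^{3} e^{2 z}}{2} + \frac{5 z^{2} e^{2 z}}{4} - \frac{z e^{2 z}}{4} + \frac{e^{2 z}}{8}] = - z^{3} e^{2 z} + z^{2} e^{2 z} + 2 z e^{2 z}, which equals f(z).

An antiderivative is F(z) = - \frac{z^{3} e^{2 z}}{2} + \frac{5 z^{2} e^{2 z}}{4} - \frac{z e^{2 z}}{4} + \frac{e^{2 z}}{8}.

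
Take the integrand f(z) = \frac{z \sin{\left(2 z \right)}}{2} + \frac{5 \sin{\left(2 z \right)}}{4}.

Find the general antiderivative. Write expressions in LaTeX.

F(z) = - \frac{z \cos{\left(2 z \right)}}{4} + \frac{\sin{\left(2 z \right)}}{8} - \frac{5 \cos{\left(2 z \right)}}{8} + C

The integrand splits into summands that can be handled one at a time.
Check: d/dz[- \frac{z \cos{\left(2 z \right)}}{4} + \frac{\sin{\left(2 z \right)}}{8} - \frac{5 \cos{\left(2 z \right)}}{8}] = \frac{z \sin{\left(2 z \right)}}{2} + \frac{5 \sin{\left(2 z \right)}}{4} = f(z).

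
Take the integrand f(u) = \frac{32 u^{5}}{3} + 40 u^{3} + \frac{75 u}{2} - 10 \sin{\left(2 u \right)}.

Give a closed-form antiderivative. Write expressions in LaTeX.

An antiderivative is F(u) = \frac{16 u^{6}}{9} + 10 u^{4} + \frac{75 u^{2}}{4} + 5 \cos{\left(2 u \right)}.

The integrand splits into summands that can be handled one at a time.
Check: d/du[\frac{16 u^{6}}{9} + 10 u^{4} + \frac{75 u^{2}}{4} + 5 \cos{\left(2 u \right)}] = \frac{32 u^{5}}{3} + 40 u^{3} + \frac{75 u}{2} - 10 \sin{\left(2 u \right)} = f(u).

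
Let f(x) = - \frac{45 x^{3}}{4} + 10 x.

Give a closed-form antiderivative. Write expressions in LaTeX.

An antiderivative is F(x) = - \frac{45 x^{4}}{16} + 5 x^{2}.

f matches the chain-rule pattern g'(h)*h' with inner function h(x) = \frac{3 x^{2}}{4} - \frac{2}{3}; substituting u = h(x) collapses the integral.
Check: d/dx[- \frac{45 x^{4}}{16} + 5 x^{2}] = - \frac{45 x^{3}}{4} + 10 x = f(x).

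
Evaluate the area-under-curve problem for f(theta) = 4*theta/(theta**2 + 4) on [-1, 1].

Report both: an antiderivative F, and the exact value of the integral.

f matches the chain-rule pattern g'(h)*h' with inner function h(theta) = theta**2 + 4; substituting u = h(theta) collapses the integral.
F(theta) = 2*log(theta**2 + 4) is an antiderivative of f.
Check: d/dtheta[2*log(theta**2 + 4)] = 4*theta/(theta**2 + 4) = f(theta).
F(1) = 2*log(5); F(-1) = 2*log(5).
Integral = F(1) - F(-1) = 0.

Antiderivative: F(theta) = 2*log(theta**2 + 4); value = 0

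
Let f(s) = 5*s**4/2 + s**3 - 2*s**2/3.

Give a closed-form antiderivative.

Integrate term by term and add the pieces.
Check: d/ds[s**5/2 + s**4/4 - 2*s**3/9] = 5*s**4/2 + s**3 - 2*s**2/3 = f(s).

An antiderivative is F(s) = s**5/2 + s**4/4 - 2*s**3/9.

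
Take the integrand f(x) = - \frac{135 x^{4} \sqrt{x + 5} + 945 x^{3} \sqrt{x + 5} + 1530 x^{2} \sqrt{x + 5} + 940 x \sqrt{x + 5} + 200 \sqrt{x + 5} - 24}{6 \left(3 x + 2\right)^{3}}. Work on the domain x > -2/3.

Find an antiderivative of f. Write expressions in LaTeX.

An antiderivative is F(x) = \frac{- 9 x^{4} \sqrt{x + 5} - 102 x^{3} \sqrt{x + 5} - 349 x^{2} \sqrt{x + 5} - 340 x \sqrt{x + 5} - 100 \sqrt{x + 5} - 2}{27 x^{2} + 36 x + 12}.

Recover f(x) by differentiating a candidate F(x); any mismatch rules it out.
Check: d/dx[\frac{- 9 x^{4} \sqrt{x + 5} - 102 x^{3} \sqrt{x + 5} - 349 x^{2} \sqrt{x + 5} - 340 x \sqrt{x + 5} - 100 \sqrt{x + 5} - 2}{27 x^{2} + 36 x + 12}] = \frac{- 135 x^{5} - 1620 x^{4} - 6255 x^{3} - 8590 x^{2} - 4900 x + 24 \sqrt{x + 5} - 1000}{162 x^{3} \sqrt{x + 5} + 324 x^{2} \sqrt{x + 5} + 216 x \sqrt{x + 5} + 48 \sqrt{x + 5}}, which equals f(x).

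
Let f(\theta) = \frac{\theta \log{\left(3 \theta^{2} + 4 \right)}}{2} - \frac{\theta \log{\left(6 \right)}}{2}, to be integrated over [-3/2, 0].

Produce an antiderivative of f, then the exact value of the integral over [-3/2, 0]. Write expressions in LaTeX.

The integrand splits into summands that can be handled one at a time.
F(\theta) = \frac{\theta^{2} \log{\left(\frac{\theta^{2}}{2} + \frac{2}{3} \right)}}{4} - \frac{\theta^{2}}{4} + \frac{\log{\left(3 \theta^{2} + 4 \right)}}{3} is an antiderivative of f.
Check: d/d\theta[\frac{\theta^{2} \log{\left(\frac{\theta^{2}}{2} + \frac{2}{3} \right)}}{4} - \frac{\theta^{2}}{4} + \frac{\log{\left(3 \theta^{2} + 4 \right)}}{3}] = \frac{\theta \log{\left(3 \theta^{2} + 4 \right)}}{2} - \frac{\theta \log{\left(6 \right)}}{2} = f(\theta).
F(0) = \frac{\log{\left(4 \right)}}{3}; F(-3/2) = - \frac{9}{16} + \frac{9 \log{\left(\frac{43}{24} \right)}}{16} + \frac{\log{\left(\frac{43}{4} \right)}}{3}.
Integral = F(0) - F(-3/2) = - \frac{\log{\left(\frac{43}{4} \right)}}{3} - \frac{9 \log{\left(\frac{43}{24} \right)}}{16} + \frac{\log{\left(4 \right)}}{3} + \frac{9}{16}.

Antiderivative: F(\theta) = \frac{\theta^{2} \log{\left(\frac{\theta^{2}}{2} + \frac{2}{3} \right)}}{4} - \frac{\theta^{2}}{4} + \frac{\log{\left(3 \theta^{2} + 4 \right)}}{3}; value = - \frac{\log{\left(\frac{43}{4} \right)}}{3} - \frac{9 \log{\left(\frac{43}{24} \right)}}{16} + \frac{\log{\left(4 \right)}}{3} + \frac{9}{16}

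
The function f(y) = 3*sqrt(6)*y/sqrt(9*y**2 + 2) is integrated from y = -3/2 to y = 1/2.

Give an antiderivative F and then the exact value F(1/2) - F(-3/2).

f matches the chain-rule pattern g'(h)*h' with inner function h(y) = 3*y**2/2 + 1/3; substituting u = h(y) collapses the integral.
F(y) = sqrt(6)*sqrt(9*y**2 + 2)/3 is an antiderivative of f.
Check: d/dy[sqrt(6)*sqrt(9*y**2 + 2)/3] = 3*sqrt(6)*y/sqrt(9*y**2 + 2) = f(y).
F(1/2) = sqrt(102)/6; F(-3/2) = sqrt(534)/6.
Integral = F(1/2) - F(-3/2) = -sqrt(534)/6 + sqrt(102)/6.

Antiderivative: F(y) = sqrt(6)*sqrt(9*y**2 + 2)/3; value = -sqrt(534)/6 + sqrt(102)/6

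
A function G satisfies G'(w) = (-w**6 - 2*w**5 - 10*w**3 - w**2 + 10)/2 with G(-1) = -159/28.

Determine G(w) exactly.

A candidate passes only if d/dw[G] lands on the given G'(w) exactly.
A general antiderivative is -w**7/14 - w**6/6 - 5*w**4/4 - w**3/6 + 5*w + C.
The condition gives C = -159/28 - (-173/28) = 1/2.
So G(w) = (-6*w**7 - 14*w**6 - 105*w**4 - 14*w**3 + 420*w + 42)/84.
Check: d/dw[(-6*w**7 - 14*w**6 - 105*w**4 - 14*w**3 + 420*w + 42)/84] = -w**6/2 - w**5 - 5*w**3 - w**2/2 + 5, which equals G'(w).

G(w) = (-6*w**7 - 14*w**6 - 105*w**4 - 14*w**3 + 420*w + 42)/84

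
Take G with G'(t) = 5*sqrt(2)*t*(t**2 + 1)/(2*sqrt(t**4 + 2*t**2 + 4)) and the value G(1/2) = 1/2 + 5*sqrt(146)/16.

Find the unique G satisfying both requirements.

G(t) = sqrt(2)*(5*sqrt(t**4 + 2*t**2 + 4) + sqrt(2))/4

G'(t) matches the chain-rule pattern g'(h)*h' with inner function h(t) = t**4/2 + t**2 + 2; substituting u = h(t) collapses the integral.
A general antiderivative is 5*sqrt(t**4/2 + t**2 + 2)/2 + C.
The condition gives C = 1/2 + 5*sqrt(146)/16 - (5*sqrt(146)/16) = 1/2.
So G(t) = sqrt(2)*(5*sqrt(t**4 + 2*t**2 + 4) + sqrt(2))/4.
Check: d/dt[sqrt(2)*(5*sqrt(t**4 + 2*t**2 + 4) + sqrt(2))/4] = (5*sqrt(2)*t**3 + 5*sqrt(2)*t)/(2*sqrt(t**4 + 2*t**2 + 4)), which equals G'(t).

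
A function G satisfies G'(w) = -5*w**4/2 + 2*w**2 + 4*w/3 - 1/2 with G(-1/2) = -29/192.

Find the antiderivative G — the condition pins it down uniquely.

Integrate term by term and add the pieces.
A general antiderivative is -w**5/2 + 2*w**3/3 + 2*w**2/3 - w/2 - 3/2 + C.
The condition gives C = -29/192 - (-221/192) = 1.
So G(w) = -w**5/2 + 2*w**3/3 + 2*w**2/3 - w/2 - 1/2.
Check: d/dw[-w**5/2 + 2*w**3/3 + 2*w**2/3 - w/2 - 1/2] = -5*w**4/2 + 2*w**2 + 4*w/3 - 1/2 = G'(w).

G(w) = -w**5/2 + 2*w**3/3 + 2*w**2/3 - w/2 - 1/2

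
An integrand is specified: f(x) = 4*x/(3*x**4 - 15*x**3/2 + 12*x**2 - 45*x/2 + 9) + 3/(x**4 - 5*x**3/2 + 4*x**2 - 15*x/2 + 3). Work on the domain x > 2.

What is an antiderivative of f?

An antiderivative is F(x) = 34*log(x - 2)/63 - 88*log(x - 1/2)/117 + 29*log(x**2 + 3)/273 - 64*sqrt(3)*atan(sqrt(3)*x/3)/273.

The denominator factors as 3*(x - 2)*(2*x - 1)*(x**2 + 3); partial fractions split f into directly integrable pieces: 2*(29*x - 96)/(273*(x**2 + 3)) - 176/(117*(2*x - 1)) + 34/(63*(x - 2)).
Check: d/dx[34*log(x - 2)/63 - 88*log(x - 1/2)/117 + 29*log(x**2 + 3)/273 - 64*sqrt(3)*atan(sqrt(3)*x/3)/273] = (8*x + 18)/(6*x**4 - 15*x**3 + 24*x**2 - 45*x + 18), which equals f(x).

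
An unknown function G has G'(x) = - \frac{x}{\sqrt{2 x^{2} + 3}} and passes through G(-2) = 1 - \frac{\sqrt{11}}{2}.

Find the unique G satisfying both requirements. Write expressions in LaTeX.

G(x) = 1 - \frac{\sqrt{2 x^{2} + 3}}{2}

G'(x) matches the chain-rule pattern g'(h)*h' with inner function h(x) = 2 x^{2} + 3; substituting u = h(x) collapses the integral.
A general antiderivative is - \frac{\sqrt{2 x^{2} + 3}}{2} + C.
The condition gives C = 1 - \frac{\sqrt{11}}{2} - (- \frac{\sqrt{11}}{2}) = 1.
So G(x) = 1 - \frac{\sqrt{2 x^{2} + 3}}{2}.
Check: d/dx[1 - \frac{\sqrt{2 x^{2} + 3}}{2}] = - \frac{x}{\sqrt{2 x^{2} + 3}} = G'(x).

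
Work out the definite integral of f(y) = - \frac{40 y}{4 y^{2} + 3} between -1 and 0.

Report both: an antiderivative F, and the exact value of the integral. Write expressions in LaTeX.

The substitution u = 4 y^{2} + 3 works: f is exactly (dF/du)*(du/dy) for that inner function.
F(y) = - 5 \log{\left(4 y^{2} + 3 \right)} is an antiderivative of f.
Check: d/dy[- 5 \log{\left(4 y^{2} + 3 \right)}] = - \frac{40 y}{4 y^{2} + 3} = f(y).
F(0) = - 5 \log{\left(3 \right)}; F(-1) = - 5 \log{\left(7 \right)}.
Integral = F(0) - F(-1) = - 5 \log{\left(3 \right)} + 5 \log{\left(7 \right)}.

Antiderivative: F(y) = - 5 \log{\left(4 y^{2} + 3 \right)}; value = - 5 \log{\left(3 \right)} + 5 \log{\left(7 \right)}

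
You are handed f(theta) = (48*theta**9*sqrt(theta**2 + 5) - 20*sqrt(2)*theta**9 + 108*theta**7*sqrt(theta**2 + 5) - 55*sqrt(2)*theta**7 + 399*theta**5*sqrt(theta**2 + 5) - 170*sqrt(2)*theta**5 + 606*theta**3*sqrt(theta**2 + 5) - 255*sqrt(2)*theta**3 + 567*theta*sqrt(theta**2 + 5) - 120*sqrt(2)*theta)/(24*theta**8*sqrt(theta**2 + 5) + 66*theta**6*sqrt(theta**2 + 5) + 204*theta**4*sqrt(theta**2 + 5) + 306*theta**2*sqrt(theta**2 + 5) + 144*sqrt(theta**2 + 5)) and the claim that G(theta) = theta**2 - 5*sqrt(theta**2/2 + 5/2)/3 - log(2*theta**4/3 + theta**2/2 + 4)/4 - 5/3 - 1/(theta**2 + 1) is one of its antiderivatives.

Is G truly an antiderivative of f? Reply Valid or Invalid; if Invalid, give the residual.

Valid - differentiating G returns exactly f.

d/dtheta[G] = (48*theta**9*sqrt(theta**2 + 5) - 20*sqrt(2)*theta**9 + 108*theta**7*sqrt(theta**2 + 5) - 55*sqrt(2)*theta**7 + 399*theta**5*sqrt(theta**2 + 5) - 170*sqrt(2)*theta**5 + 606*theta**3*sqrt(theta**2 + 5) - 255*sqrt(2)*theta**3 + 567*theta*sqrt(theta**2 + 5) - 120*sqrt(2)*theta)/(24*theta**8*sqrt(theta**2 + 5) + 66*theta**6*sqrt(theta**2 + 5) + 204*theta**4*sqrt(theta**2 + 5) + 306*theta**2*sqrt(theta**2 + 5) + 144*sqrt(theta**2 + 5))
This equals f(theta) exactly, so the claim holds.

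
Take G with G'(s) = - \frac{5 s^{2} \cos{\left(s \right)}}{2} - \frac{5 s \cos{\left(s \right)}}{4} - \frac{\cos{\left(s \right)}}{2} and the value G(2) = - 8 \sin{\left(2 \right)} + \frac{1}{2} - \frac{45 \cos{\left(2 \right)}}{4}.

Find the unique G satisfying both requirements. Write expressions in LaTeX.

The integrand splits into summands that can be handled one at a time.
A general antiderivative is - \frac{5 s^{2} \sin{\left(s \right)}}{2} - \frac{5 s \sin{\left(s \right)}}{4} - 5 s \cos{\left(s \right)} + \frac{9 \sin{\left(s \right)}}{2} - \frac{5 \cos{\left(s \right)}}{4} + C.
The condition gives C = - 8 \sin{\left(2 \right)} + \frac{1}{2} - \frac{45 \cos{\left(2 \right)}}{4} - (- 8 \sin{\left(2 \right)} - \frac{45 \cos{\left(2 \right)}}{4}) = \frac{1}{2}.
So G(s) = - \frac{5 s^{2} \sin{\left(s \right)}}{2} - \frac{5 s \sin{\left(s \right)}}{4} - 5 s \cos{\left(s \right)} + \frac{9 \sin{\left(s \right)}}{2} - \frac{5 \cos{\left(s \right)}}{4} + \frac{1}{2}.
Check: d/ds[- \frac{5 s^{2} \sin{\left(s \right)}}{2} - \frac{5 s \sin{\left(s \right)}}{4} - 5 s \cos{\left(s \right)} + \frac{9 \sin{\left(s \right)}}{2} - \frac{5 \cos{\left(s \right)}}{4} + \frac{1}{2}] = - \frac{5 s^{2} \cos{\left(s \right)}}{2} - \frac{5 s \cos{\left(s \right)}}{4} - \frac{\cos{\left(s \right)}}{2} = G'(s).

G(s) = - \frac{5 s^{2} \sin{\left(s \right)}}{2} - \frac{5 s \sin{\left(s \right)}}{4} - 5 s \cos{\left(s \right)} + \frac{9 \sin{\left(s \right)}}{2} - \frac{5 \cos{\left(s \right)}}{4} + \frac{1}{2}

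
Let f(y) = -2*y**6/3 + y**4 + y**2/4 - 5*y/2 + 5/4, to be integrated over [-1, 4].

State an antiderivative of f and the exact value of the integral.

The integrand splits into summands that can be handled one at a time.
F(y) = -2*y**7/21 + y**5/5 + y**3/12 - 5*y**2/4 + 5*y/4 is an antiderivative of f.
Check: d/dy[-2*y**7/21 + y**5/5 + y**3/12 - 5*y**2/4 + 5*y/4] = -2*y**6/3 + y**4 + y**2/4 - 5*y/2 + 5/4 = f(y).
F(4) = -143351/105; F(-1) = -1129/420.
Integral = F(4) - F(-1) = -114455/84.

Antiderivative: F(y) = -2*y**7/21 + y**5/5 + y**3/12 - 5*y**2/4 + 5*y/4; value = -114455/84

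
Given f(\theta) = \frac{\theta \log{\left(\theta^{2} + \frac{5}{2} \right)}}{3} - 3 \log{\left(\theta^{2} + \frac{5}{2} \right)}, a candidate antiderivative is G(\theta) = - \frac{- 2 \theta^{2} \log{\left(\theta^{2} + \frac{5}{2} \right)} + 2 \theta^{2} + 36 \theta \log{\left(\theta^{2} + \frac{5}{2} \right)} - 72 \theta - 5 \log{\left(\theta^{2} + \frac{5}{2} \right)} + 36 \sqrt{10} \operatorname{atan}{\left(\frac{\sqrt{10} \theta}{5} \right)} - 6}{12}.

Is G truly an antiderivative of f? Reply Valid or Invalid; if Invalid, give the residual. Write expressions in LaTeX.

d/d\theta[G] = \frac{\theta \log{\left(\theta^{2} + \frac{5}{2} \right)}}{3} - 3 \log{\left(\theta^{2} + \frac{5}{2} \right)}
This equals f(\theta) exactly, so the claim holds.

Valid. The derivative of G reproduces f.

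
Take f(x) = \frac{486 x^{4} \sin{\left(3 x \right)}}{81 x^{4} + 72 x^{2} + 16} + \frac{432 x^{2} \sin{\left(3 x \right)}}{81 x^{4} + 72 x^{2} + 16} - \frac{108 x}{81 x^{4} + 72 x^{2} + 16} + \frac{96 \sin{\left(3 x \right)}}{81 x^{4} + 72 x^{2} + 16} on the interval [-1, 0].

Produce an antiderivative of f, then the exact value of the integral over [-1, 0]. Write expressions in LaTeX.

Antiderivative: F(x) = - 2 \cos{\left(3 x \right)} + \frac{2}{3 x^{2} + \frac{4}{3}}; value = 2 \cos{\left(3 \right)} - \frac{25}{26}

Integrate term by term and add the pieces.
F(x) = - 2 \cos{\left(3 x \right)} + \frac{2}{3 x^{2} + \frac{4}{3}} is an antiderivative of f.
Check: d/dx[- 2 \cos{\left(3 x \right)} + \frac{2}{3 x^{2} + \frac{4}{3}}] = \frac{486 x^{4} \sin{\left(3 x \right)} + 432 x^{2} \sin{\left(3 x \right)} - 108 x + 96 \sin{\left(3 x \right)}}{81 x^{4} + 72 x^{2} + 16}, which equals f(x).
F(0) = - \frac{1}{2}; F(-1) = \frac{6}{13} - 2 \cos{\left(3 \right)}.
Integral = F(0) - F(-1) = 2 \cos{\left(3 \right)} - \frac{25}{26}.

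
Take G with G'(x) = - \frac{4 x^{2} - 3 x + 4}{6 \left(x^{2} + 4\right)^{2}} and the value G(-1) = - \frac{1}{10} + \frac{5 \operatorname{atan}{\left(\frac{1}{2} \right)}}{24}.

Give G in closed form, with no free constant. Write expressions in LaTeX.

G(x) = - \frac{5 x^{2} \operatorname{atan}{\left(\frac{x}{2} \right)} - 6 x + 20 \operatorname{atan}{\left(\frac{x}{2} \right)} + 6}{24 \left(x^{2} + 4\right)}

Recover the given G'(x) by differentiating a candidate G(x); any mismatch rules it out.
A general antiderivative is - \frac{1 - x}{4 x^{2} + 16} - \frac{5 \operatorname{atan}{\left(\frac{x}{2} \right)}}{24} + C.
The condition gives C = - \frac{1}{10} + \frac{5 \operatorname{atan}{\left(\frac{1}{2} \right)}}{24} - (- \frac{1}{10} + \frac{5 \operatorname{atan}{\left(\frac{1}{2} \right)}}{24}) = 0.
So G(x) = - \frac{5 x^{2} \operatorname{atan}{\left(\frac{x}{2} \right)} - 6 x + 20 \operatorname{atan}{\left(\frac{x}{2} \right)} + 6}{24 \left(x^{2} + 4\right)}.
Check: d/dx[- \frac{5 x^{2} \operatorname{atan}{\left(\frac{x}{2} \right)} - 6 x + 20 \operatorname{atan}{\left(\frac{x}{2} \right)} + 6}{24 \left(x^{2} + 4\right)}] = \frac{- 4 x^{2} + 3 x - 4}{6 x^{4} + 48 x^{2} + 96}, which equals G'(x).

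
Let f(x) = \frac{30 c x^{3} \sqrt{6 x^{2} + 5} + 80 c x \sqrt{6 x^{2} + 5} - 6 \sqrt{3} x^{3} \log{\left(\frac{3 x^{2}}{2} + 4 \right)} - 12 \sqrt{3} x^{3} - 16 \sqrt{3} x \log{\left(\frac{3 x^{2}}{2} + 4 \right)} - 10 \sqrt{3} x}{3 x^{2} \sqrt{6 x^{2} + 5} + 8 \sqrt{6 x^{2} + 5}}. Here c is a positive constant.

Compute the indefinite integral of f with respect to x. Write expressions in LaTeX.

F(x) = \frac{15 c x^{2} - \sqrt{3} \sqrt{6 x^{2} + 5} \log{\left(\frac{3 x^{2}}{2} + 4 \right)}}{3} + C

Any candidate F(x) must reproduce f(x) exactly when differentiated.
Check: d/dx[\frac{15 c x^{2} - \sqrt{3} \sqrt{6 x^{2} + 5} \log{\left(\frac{3 x^{2}}{2} + 4 \right)}}{3}] = \frac{30 c x^{3} \sqrt{6 x^{2} + 5} + 80 c x \sqrt{6 x^{2} + 5} - 6 \sqrt{3} x^{3} \log{\left(\frac{3 x^{2}}{2} + 4 \right)} - 12 \sqrt{3} x^{3} - 16 \sqrt{3} x \log{\left(\frac{3 x^{2}}{2} + 4 \right)} - 10 \sqrt{3} x}{3 x^{2} \sqrt{6 x^{2} + 5} + 8 \sqrt{6 x^{2} + 5}} = f(x).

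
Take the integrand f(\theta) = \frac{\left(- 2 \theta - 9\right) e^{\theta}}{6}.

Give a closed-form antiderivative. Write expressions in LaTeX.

Recognize the product-rule pattern: f = u'v + uv' with u = - \frac{\theta}{3} - \frac{7}{6}, v = e^{\theta}, so integration by parts undoes it.
Check: d/d\theta[- \frac{\theta e^{\theta}}{3} - \frac{7 e^{\theta}}{6}] = - \frac{\theta e^{\theta}}{3} - \frac{3 e^{\theta}}{2}, which equals f(\theta).

An antiderivative is F(\theta) = - \frac{\theta e^{\theta}}{3} - \frac{7 e^{\theta}}{6}.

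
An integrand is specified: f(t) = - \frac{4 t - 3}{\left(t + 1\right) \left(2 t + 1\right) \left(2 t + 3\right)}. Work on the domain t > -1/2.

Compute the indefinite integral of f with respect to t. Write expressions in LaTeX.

F(t) = - \frac{- 5 \log{\left(t + \frac{1}{2} \right)} + 14 \log{\left(t + 1 \right)} - 9 \log{\left(t + \frac{3}{2} \right)}}{2} + C

The denominator factors as \left(t + 1\right) \left(2 t + 1\right) \left(2 t + 3\right); partial fractions split f into directly integrable pieces: \frac{9}{2 t + 3} + \frac{5}{2 t + 1} - \frac{7}{t + 1}.
Check: d/dt[- \frac{- 5 \log{\left(t + \frac{1}{2} \right)} + 14 \log{\left(t + 1 \right)} - 9 \log{\left(t + \frac{3}{2} \right)}}{2}] = \frac{3 - 4 t}{4 t^{3} + 12 t^{2} + 11 t + 3}, which equals f(t).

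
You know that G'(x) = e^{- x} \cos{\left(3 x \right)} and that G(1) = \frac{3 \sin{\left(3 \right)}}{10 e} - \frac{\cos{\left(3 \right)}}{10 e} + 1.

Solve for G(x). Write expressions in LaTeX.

Check a candidate G(x) by differentiating: d/dx[G] must match the given G'(x).
A general antiderivative is \frac{3 e^{- x} \sin{\left(3 x \right)}}{10} - \frac{e^{- x} \cos{\left(3 x \right)}}{10} + C.
The condition gives C = \frac{3 \sin{\left(3 \right)}}{10 e} - \frac{\cos{\left(3 \right)}}{10 e} + 1 - (\frac{3 \sin{\left(3 \right)}}{10 e} - \frac{\cos{\left(3 \right)}}{10 e}) = 1.
So G(x) = \frac{\left(10 e^{x} + 3 \sin{\left(3 x \right)} - \cos{\left(3 x \right)}\right) e^{- x}}{10}.
Check: d/dx[\frac{\left(10 e^{x} + 3 \sin{\left(3 x \right)} - \cos{\left(3 x \right)}\right) e^{- x}}{10}] = e^{- x} \cos{\left(3 x \right)} = G'(x).

G(x) = \frac{\left(10 e^{x} + 3 \sin{\left(3 x \right)} - \cos{\left(3 x \right)}\right) e^{- x}}{10}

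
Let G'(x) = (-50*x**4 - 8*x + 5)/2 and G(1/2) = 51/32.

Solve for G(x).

G(x) = -(10*x**5 + 4*x**2 - 5*x - 2)/2

Whatever form G(x) takes, its d/dx must return the stated G'(x).
A general antiderivative is -5*x**5 - 2*x**2 + 5*x/2 + C.
The condition gives C = 51/32 - (19/32) = 1.
So G(x) = -(10*x**5 + 4*x**2 - 5*x - 2)/2.
Check: d/dx[-(10*x**5 + 4*x**2 - 5*x - 2)/2] = -25*x**4 - 4*x + 5/2, which equals G'(x).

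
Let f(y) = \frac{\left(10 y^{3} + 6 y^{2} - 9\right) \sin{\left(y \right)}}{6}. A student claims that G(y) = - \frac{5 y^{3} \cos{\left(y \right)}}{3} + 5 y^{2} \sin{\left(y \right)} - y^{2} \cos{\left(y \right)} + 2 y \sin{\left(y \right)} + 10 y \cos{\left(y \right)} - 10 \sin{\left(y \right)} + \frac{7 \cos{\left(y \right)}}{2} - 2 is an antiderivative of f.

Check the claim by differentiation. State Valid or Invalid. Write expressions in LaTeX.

Valid - the claim checks out under differentiation.

d/dy[G] = \frac{5 y^{3} \sin{\left(y \right)}}{3} + y^{2} \sin{\left(y \right)} - \frac{3 \sin{\left(y \right)}}{2}
This equals f(y) exactly, so the claim holds.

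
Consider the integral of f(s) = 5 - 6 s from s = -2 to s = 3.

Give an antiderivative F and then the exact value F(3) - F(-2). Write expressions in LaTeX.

Any candidate F(s) must reproduce f(s) exactly when differentiated.
F(s) = - 3 s^{2} + 5 s is an antiderivative of f.
Check: d/ds[- 3 s^{2} + 5 s] = 5 - 6 s = f(s).
F(3) = -12; F(-2) = -22.
Integral = F(3) - F(-2) = 10.

Antiderivative: F(s) = - 3 s^{2} + 5 s; value = 10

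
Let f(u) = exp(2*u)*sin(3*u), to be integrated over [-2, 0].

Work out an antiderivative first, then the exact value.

Antiderivative: F(u) = 2*exp(2*u)*sin(3*u)/13 - 3*exp(2*u)*cos(3*u)/13; value = -3/13 + 2*exp(-4)*sin(6)/13 + 3*exp(-4)*cos(6)/13

Differentiate the proposed F(u) back; it has to land on f(u) exactly.
F(u) = 2*exp(2*u)*sin(3*u)/13 - 3*exp(2*u)*cos(3*u)/13 is an antiderivative of f.
Check: d/du[2*exp(2*u)*sin(3*u)/13 - 3*exp(2*u)*cos(3*u)/13] = exp(2*u)*sin(3*u) = f(u).
F(0) = -3/13; F(-2) = -3*exp(-4)*cos(6)/13 - 2*exp(-4)*sin(6)/13.
Integral = F(0) - F(-2) = -3/13 + 2*exp(-4)*sin(6)/13 + 3*exp(-4)*cos(6)/13.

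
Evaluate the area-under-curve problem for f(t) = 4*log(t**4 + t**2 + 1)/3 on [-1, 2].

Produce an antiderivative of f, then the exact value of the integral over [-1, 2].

Antiderivative: F(t) = 4*t*log(t**4 + t**2 + 1)/3 - 16*t/3 - 2*log(t**2 - t + 1)/3 + 2*log(t**2 + t + 1)/3 + 4*sqrt(3)*atan(2*sqrt(3)*t/3 - sqrt(3)/3)/3 + 4*sqrt(3)*atan(2*sqrt(3)*t/3 + sqrt(3)/3)/3; value = -16 + 2*log(7)/3 + 4*log(3)/3 + 4*sqrt(3)*atan(5*sqrt(3)/3)/3 + 10*sqrt(3)*pi/9 + 8*log(21)/3

Whatever form F(t) takes, F'(t) = f(t) is non-negotiable.
F(t) = 4*t*log(t**4 + t**2 + 1)/3 - 16*t/3 - 2*log(t**2 - t + 1)/3 + 2*log(t**2 + t + 1)/3 + 4*sqrt(3)*atan(2*sqrt(3)*t/3 - sqrt(3)/3)/3 + 4*sqrt(3)*atan(2*sqrt(3)*t/3 + sqrt(3)/3)/3 is an antiderivative of f.
Check: d/dt[4*t*log(t**4 + t**2 + 1)/3 - 16*t/3 - 2*log(t**2 - t + 1)/3 + 2*log(t**2 + t + 1)/3 + 4*sqrt(3)*atan(2*sqrt(3)*t/3 - sqrt(3)/3)/3 + 4*sqrt(3)*atan(2*sqrt(3)*t/3 + sqrt(3)/3)/3] = 4*log(t**4 + t**2 + 1)/3 = f(t).
F(2) = -32/3 - 2*log(3)/3 + 2*log(7)/3 + 4*sqrt(3)*pi/9 + 4*sqrt(3)*atan(5*sqrt(3)/3)/3 + 8*log(21)/3; F(-1) = -2*sqrt(3)*pi/3 - 2*log(3) + 16/3.
Integral = F(2) - F(-1) = -16 + 2*log(7)/3 + 4*log(3)/3 + 4*sqrt(3)*atan(5*sqrt(3)/3)/3 + 10*sqrt(3)*pi/9 + 8*log(21)/3.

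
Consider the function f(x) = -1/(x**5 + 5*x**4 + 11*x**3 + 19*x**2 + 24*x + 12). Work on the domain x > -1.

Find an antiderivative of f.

The denominator factors as (x + 1)*(x + 2)**2*(x**2 + 3); partial fractions split f into directly integrable pieces: (5*x + 11)/(196*(x**2 + 3)) + 11/(49*(x + 2)) + 1/(7*(x + 2)**2) - 1/(4*(x + 1)).
Check: d/dx[-log(x + 1)/4 + 11*log(x + 2)/49 + 5*log(x**2 + 3)/392 + 11*sqrt(3)*atan(sqrt(3)*x/3)/588 - 1/(7*x + 14)] = -1/(x**5 + 5*x**4 + 11*x**3 + 19*x**2 + 24*x + 12) = f(x).

An antiderivative is F(x) = -log(x + 1)/4 + 11*log(x + 2)/49 + 5*log(x**2 + 3)/392 + 11*sqrt(3)*atan(sqrt(3)*x/3)/588 - 1/(7*x + 14).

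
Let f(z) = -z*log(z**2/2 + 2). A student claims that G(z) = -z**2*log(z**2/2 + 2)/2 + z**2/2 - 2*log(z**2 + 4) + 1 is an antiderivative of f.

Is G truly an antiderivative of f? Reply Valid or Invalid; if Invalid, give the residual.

d/dz[G] = -z*log(z**2/2 + 2)
This equals f(z) exactly, so the claim holds.

Valid: G'(z) = f(z).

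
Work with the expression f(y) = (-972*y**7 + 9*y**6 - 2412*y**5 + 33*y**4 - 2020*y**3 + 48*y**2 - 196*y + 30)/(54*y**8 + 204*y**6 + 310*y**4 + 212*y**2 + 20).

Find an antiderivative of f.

An antiderivative is F(y) = (-8*log(3*y**2/2 + 5/2) - 5*log(y**4 + 2*y**2 + 2) + atan(3*y))/2.

Recover f(y) by differentiating a candidate F(y); any mismatch rules it out.
Check: d/dy[(-8*log(3*y**2/2 + 5/2) - 5*log(y**4 + 2*y**2 + 2) + atan(3*y))/2] = (-972*y**7 + 9*y**6 - 2412*y**5 + 33*y**4 - 2020*y**3 + 48*y**2 - 196*y + 30)/(54*y**8 + 204*y**6 + 310*y**4 + 212*y**2 + 20) = f(y).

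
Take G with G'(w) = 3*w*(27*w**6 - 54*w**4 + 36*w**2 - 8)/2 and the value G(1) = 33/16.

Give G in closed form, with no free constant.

The substitution u = 1 - 3*w**2/2 works: G'(w) is exactly (dG/du)*(du/dw) for that inner function.
A general antiderivative is (1 - 3*w**2/2)**4 + C.
The condition gives C = 33/16 - (1/16) = 2.
So G(w) = (1 - 3*w**2/2)**4 + 2.
Check: d/dw[(1 - 3*w**2/2)**4 + 2] = 81*w**7/2 - 81*w**5 + 54*w**3 - 12*w, which equals G'(w).

G(w) = (1 - 3*w**2/2)**4 + 2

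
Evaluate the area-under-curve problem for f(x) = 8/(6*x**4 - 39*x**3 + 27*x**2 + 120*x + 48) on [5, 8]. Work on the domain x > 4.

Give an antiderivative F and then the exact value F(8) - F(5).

Factor the denominator (3*(x - 4)**2*(x + 1)*(2*x + 1)) and decompose: f = 64/(243*(2*x + 1)) - 8/(75*(x + 1)) - 152/(6075*(x - 4)) + 8/(135*(x - 4)**2); each piece integrates to a log, atan, or power term.
F(x) = -8*(19*x*log(x - 4) - 100*x*log(x + 1/2) + 81*x*log(x + 1) - 76*log(x - 4) + 400*log(x + 1/2) - 324*log(x + 1) + 45)/(6075*(x - 4)) is an antiderivative of f.
Check: d/dx[-8*(19*x*log(x - 4) - 100*x*log(x + 1/2) + 81*x*log(x + 1) - 76*log(x - 4) + 400*log(x + 1/2) - 324*log(x + 1) + 45)/(6075*(x - 4))] = 8/(6*x**4 - 39*x**3 + 27*x**2 + 120*x + 48) = f(x).
F(8) = -8*log(9)/75 - 152*log(4)/6075 - 2/135 + 32*log(17/2)/243; F(5) = -8*log(6)/75 - 8/135 + 32*log(11/2)/243.
Integral = F(8) - F(5) = -8*log(9)/75 - 32*log(11/2)/243 - 152*log(4)/6075 + 2/45 + 8*log(6)/75 + 32*log(17/2)/243.

Antiderivative: F(x) = -8*(19*x*log(x - 4) - 100*x*log(x + 1/2) + 81*x*log(x + 1) - 76*log(x - 4) + 400*log(x + 1/2) - 324*log(x + 1) + 45)/(6075*(x - 4)); value = -8*log(9)/75 - 32*log(11/2)/243 - 152*log(4)/6075 + 2/45 + 8*log(6)/75 + 32*log(17/2)/243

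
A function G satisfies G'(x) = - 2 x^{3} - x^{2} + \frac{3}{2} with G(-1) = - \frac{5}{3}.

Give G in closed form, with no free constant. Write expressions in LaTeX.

Integrate term by term and add the pieces.
A general antiderivative is - \frac{x^{4}}{2} - \frac{x^{3}}{3} + \frac{3 x}{2} + C.
The condition gives C = - \frac{5}{3} - (- \frac{5}{3}) = 0.
So G(x) = - \frac{x \left(3 x^{3} + 2 x^{2} - 9\right)}{6}.
Check: d/dx[- \frac{x \left(3 x^{3} + 2 x^{2} - 9\right)}{6}] = - 2 x^{3} - x^{2} + \frac{3}{2} = G'(x).

G(x) = - \frac{x \left(3 x^{3} + 2 x^{2} - 9\right)}{6}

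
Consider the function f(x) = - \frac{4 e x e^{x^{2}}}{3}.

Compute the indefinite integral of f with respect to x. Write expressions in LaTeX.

The substitution u = x^{2} + 1 works: f is exactly (dF/du)*(du/dx) for that inner function.
Check: d/dx[- \frac{2 e e^{x^{2}}}{3}] = - \frac{4 e x e^{x^{2}}}{3} = f(x).

F(x) = - \frac{2 e e^{x^{2}}}{3} + C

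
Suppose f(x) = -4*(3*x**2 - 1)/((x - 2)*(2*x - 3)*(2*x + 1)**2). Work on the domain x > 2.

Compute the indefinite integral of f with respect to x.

F(x) = (-704*(2*x + 1)*log(x - 2) + 575*(2*x + 1)*log(x - 3/2) + 129*(2*x + 1)*log(x + 1/2) - 20)/(400*(2*x + 1)) + C

The denominator factors as (x - 2)*(2*x - 3)*(2*x + 1)**2; partial fractions split f into directly integrable pieces: 129/(200*(2*x + 1)) + 1/(10*(2*x + 1)**2) + 23/(8*(2*x - 3)) - 44/(25*(x - 2)).
Check: d/dx[(-704*(2*x + 1)*log(x - 2) + 575*(2*x + 1)*log(x - 3/2) + 129*(2*x + 1)*log(x + 1/2) - 20)/(400*(2*x + 1))] = (4 - 12*x**2)/(8*x**4 - 20*x**3 - 2*x**2 + 17*x + 6), which equals f(x).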